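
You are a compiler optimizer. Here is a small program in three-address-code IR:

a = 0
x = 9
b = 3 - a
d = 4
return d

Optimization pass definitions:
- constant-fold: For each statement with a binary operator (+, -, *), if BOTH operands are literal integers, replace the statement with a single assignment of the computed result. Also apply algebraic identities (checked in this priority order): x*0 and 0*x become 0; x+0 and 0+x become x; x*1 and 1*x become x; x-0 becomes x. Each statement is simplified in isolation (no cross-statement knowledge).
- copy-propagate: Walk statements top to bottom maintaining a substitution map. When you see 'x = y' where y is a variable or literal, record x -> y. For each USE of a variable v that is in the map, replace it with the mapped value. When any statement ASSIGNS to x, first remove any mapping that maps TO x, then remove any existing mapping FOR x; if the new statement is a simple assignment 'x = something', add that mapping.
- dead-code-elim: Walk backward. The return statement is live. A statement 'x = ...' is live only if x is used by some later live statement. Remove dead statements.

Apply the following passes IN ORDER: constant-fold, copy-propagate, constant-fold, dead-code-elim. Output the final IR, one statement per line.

Initial IR:
  a = 0
  x = 9
  b = 3 - a
  d = 4
  return d
After constant-fold (5 stmts):
  a = 0
  x = 9
  b = 3 - a
  d = 4
  return d
After copy-propagate (5 stmts):
  a = 0
  x = 9
  b = 3 - 0
  d = 4
  return 4
After constant-fold (5 stmts):
  a = 0
  x = 9
  b = 3
  d = 4
  return 4
After dead-code-elim (1 stmts):
  return 4

Answer: return 4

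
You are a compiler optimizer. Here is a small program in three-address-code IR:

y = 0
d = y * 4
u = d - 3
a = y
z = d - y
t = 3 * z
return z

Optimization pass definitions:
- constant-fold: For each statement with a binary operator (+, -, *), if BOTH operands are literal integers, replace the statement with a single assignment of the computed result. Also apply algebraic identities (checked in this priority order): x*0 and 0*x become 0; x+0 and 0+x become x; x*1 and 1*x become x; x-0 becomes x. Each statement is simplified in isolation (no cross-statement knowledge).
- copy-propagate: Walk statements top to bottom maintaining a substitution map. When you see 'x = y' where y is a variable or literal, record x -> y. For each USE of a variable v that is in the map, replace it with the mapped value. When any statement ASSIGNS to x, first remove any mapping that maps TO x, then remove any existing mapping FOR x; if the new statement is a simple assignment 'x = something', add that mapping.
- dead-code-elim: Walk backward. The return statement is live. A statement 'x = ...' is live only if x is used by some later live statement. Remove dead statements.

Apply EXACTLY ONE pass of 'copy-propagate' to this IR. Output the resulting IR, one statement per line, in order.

Answer: y = 0
d = 0 * 4
u = d - 3
a = 0
z = d - 0
t = 3 * z
return z

Derivation:
Applying copy-propagate statement-by-statement:
  [1] y = 0  (unchanged)
  [2] d = y * 4  -> d = 0 * 4
  [3] u = d - 3  (unchanged)
  [4] a = y  -> a = 0
  [5] z = d - y  -> z = d - 0
  [6] t = 3 * z  (unchanged)
  [7] return z  (unchanged)
Result (7 stmts):
  y = 0
  d = 0 * 4
  u = d - 3
  a = 0
  z = d - 0
  t = 3 * z
  return z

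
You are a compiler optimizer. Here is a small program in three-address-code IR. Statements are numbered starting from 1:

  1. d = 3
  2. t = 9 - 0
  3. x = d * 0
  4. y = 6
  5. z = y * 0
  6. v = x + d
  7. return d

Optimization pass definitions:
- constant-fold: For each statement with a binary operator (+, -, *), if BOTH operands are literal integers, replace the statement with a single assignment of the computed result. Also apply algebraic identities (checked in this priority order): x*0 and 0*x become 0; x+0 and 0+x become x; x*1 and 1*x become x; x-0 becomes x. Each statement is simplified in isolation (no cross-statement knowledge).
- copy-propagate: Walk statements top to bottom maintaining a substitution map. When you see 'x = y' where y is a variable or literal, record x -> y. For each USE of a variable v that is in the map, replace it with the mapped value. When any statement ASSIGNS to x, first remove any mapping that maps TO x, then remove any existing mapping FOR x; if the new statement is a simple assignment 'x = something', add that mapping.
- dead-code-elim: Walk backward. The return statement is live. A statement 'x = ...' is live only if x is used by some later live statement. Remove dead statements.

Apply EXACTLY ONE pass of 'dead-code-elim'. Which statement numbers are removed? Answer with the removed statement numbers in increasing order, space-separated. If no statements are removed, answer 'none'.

Answer: 2 3 4 5 6

Derivation:
Backward liveness scan:
Stmt 1 'd = 3': KEEP (d is live); live-in = []
Stmt 2 't = 9 - 0': DEAD (t not in live set ['d'])
Stmt 3 'x = d * 0': DEAD (x not in live set ['d'])
Stmt 4 'y = 6': DEAD (y not in live set ['d'])
Stmt 5 'z = y * 0': DEAD (z not in live set ['d'])
Stmt 6 'v = x + d': DEAD (v not in live set ['d'])
Stmt 7 'return d': KEEP (return); live-in = ['d']
Removed statement numbers: [2, 3, 4, 5, 6]
Surviving IR:
  d = 3
  return d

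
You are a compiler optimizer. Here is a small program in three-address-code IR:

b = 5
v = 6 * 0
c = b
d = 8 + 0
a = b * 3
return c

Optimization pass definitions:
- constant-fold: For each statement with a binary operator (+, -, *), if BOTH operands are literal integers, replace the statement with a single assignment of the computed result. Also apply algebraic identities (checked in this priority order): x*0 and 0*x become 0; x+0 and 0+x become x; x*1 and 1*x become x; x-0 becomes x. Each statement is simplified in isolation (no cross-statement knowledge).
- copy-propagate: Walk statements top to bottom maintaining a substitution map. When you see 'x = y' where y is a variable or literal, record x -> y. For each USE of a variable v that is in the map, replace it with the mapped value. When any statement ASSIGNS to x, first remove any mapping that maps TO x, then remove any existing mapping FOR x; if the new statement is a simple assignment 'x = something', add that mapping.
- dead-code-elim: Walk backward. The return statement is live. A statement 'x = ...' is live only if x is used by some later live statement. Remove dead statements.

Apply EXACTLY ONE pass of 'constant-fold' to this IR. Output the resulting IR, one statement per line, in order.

Applying constant-fold statement-by-statement:
  [1] b = 5  (unchanged)
  [2] v = 6 * 0  -> v = 0
  [3] c = b  (unchanged)
  [4] d = 8 + 0  -> d = 8
  [5] a = b * 3  (unchanged)
  [6] return c  (unchanged)
Result (6 stmts):
  b = 5
  v = 0
  c = b
  d = 8
  a = b * 3
  return c

Answer: b = 5
v = 0
c = b
d = 8
a = b * 3
return c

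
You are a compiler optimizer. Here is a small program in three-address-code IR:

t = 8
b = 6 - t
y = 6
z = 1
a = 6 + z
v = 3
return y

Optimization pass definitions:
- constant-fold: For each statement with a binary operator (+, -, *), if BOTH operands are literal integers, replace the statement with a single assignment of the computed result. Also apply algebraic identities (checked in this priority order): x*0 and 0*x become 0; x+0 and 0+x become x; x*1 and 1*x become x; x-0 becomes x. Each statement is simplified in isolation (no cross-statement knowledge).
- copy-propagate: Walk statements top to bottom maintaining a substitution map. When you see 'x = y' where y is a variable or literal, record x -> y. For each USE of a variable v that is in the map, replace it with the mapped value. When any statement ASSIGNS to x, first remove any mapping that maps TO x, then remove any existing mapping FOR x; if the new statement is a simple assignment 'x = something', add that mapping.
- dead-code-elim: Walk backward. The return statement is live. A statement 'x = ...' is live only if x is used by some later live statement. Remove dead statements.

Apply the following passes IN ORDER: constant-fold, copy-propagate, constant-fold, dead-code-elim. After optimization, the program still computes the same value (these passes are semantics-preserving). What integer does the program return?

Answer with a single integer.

Answer: 6

Derivation:
Initial IR:
  t = 8
  b = 6 - t
  y = 6
  z = 1
  a = 6 + z
  v = 3
  return y
After constant-fold (7 stmts):
  t = 8
  b = 6 - t
  y = 6
  z = 1
  a = 6 + z
  v = 3
  return y
After copy-propagate (7 stmts):
  t = 8
  b = 6 - 8
  y = 6
  z = 1
  a = 6 + 1
  v = 3
  return 6
After constant-fold (7 stmts):
  t = 8
  b = -2
  y = 6
  z = 1
  a = 7
  v = 3
  return 6
After dead-code-elim (1 stmts):
  return 6
Evaluate:
  t = 8  =>  t = 8
  b = 6 - t  =>  b = -2
  y = 6  =>  y = 6
  z = 1  =>  z = 1
  a = 6 + z  =>  a = 7
  v = 3  =>  v = 3
  return y = 6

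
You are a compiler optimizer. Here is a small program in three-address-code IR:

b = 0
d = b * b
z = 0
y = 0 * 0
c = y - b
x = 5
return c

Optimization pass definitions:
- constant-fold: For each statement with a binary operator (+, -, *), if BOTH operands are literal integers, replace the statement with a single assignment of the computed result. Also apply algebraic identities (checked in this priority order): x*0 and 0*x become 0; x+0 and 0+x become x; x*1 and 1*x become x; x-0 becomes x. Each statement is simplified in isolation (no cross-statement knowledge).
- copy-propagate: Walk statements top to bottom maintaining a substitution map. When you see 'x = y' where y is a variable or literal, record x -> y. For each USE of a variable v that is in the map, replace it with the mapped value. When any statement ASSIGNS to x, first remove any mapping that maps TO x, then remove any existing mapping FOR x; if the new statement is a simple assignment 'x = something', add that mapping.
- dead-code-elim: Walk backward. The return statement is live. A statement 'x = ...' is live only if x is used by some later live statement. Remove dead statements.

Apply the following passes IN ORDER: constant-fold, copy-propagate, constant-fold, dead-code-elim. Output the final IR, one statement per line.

Initial IR:
  b = 0
  d = b * b
  z = 0
  y = 0 * 0
  c = y - b
  x = 5
  return c
After constant-fold (7 stmts):
  b = 0
  d = b * b
  z = 0
  y = 0
  c = y - b
  x = 5
  return c
After copy-propagate (7 stmts):
  b = 0
  d = 0 * 0
  z = 0
  y = 0
  c = 0 - 0
  x = 5
  return c
After constant-fold (7 stmts):
  b = 0
  d = 0
  z = 0
  y = 0
  c = 0
  x = 5
  return c
After dead-code-elim (2 stmts):
  c = 0
  return c

Answer: c = 0
return c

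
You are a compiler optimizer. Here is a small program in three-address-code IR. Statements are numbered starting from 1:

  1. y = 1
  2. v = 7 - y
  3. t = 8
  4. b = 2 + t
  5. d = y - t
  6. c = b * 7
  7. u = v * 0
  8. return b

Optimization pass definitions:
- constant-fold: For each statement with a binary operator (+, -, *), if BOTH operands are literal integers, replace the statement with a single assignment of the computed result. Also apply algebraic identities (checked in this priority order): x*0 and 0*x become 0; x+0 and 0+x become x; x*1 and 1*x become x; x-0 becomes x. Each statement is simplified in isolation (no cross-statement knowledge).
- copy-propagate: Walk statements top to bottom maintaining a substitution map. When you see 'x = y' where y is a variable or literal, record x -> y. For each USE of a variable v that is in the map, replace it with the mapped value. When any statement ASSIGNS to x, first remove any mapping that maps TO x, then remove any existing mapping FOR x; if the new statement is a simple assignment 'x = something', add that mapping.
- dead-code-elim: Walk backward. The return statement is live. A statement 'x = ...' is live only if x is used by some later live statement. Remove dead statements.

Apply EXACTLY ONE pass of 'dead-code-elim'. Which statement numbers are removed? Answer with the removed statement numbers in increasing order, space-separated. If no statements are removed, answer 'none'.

Backward liveness scan:
Stmt 1 'y = 1': DEAD (y not in live set [])
Stmt 2 'v = 7 - y': DEAD (v not in live set [])
Stmt 3 't = 8': KEEP (t is live); live-in = []
Stmt 4 'b = 2 + t': KEEP (b is live); live-in = ['t']
Stmt 5 'd = y - t': DEAD (d not in live set ['b'])
Stmt 6 'c = b * 7': DEAD (c not in live set ['b'])
Stmt 7 'u = v * 0': DEAD (u not in live set ['b'])
Stmt 8 'return b': KEEP (return); live-in = ['b']
Removed statement numbers: [1, 2, 5, 6, 7]
Surviving IR:
  t = 8
  b = 2 + t
  return b

Answer: 1 2 5 6 7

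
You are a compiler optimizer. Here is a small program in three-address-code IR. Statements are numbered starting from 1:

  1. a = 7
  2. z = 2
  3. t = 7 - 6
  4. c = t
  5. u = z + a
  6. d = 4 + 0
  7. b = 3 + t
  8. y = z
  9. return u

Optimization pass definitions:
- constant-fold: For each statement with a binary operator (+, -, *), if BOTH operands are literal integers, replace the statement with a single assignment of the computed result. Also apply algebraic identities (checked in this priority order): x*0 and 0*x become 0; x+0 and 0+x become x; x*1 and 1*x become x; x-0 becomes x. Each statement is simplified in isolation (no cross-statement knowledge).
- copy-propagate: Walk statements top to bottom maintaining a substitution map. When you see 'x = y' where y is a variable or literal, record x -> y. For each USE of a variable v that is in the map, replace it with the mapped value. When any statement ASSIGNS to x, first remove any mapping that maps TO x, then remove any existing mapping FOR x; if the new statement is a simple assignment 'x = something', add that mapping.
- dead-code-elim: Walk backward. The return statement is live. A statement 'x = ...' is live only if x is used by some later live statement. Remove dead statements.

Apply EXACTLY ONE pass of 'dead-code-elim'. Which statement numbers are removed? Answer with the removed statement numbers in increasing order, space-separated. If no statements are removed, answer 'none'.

Answer: 3 4 6 7 8

Derivation:
Backward liveness scan:
Stmt 1 'a = 7': KEEP (a is live); live-in = []
Stmt 2 'z = 2': KEEP (z is live); live-in = ['a']
Stmt 3 't = 7 - 6': DEAD (t not in live set ['a', 'z'])
Stmt 4 'c = t': DEAD (c not in live set ['a', 'z'])
Stmt 5 'u = z + a': KEEP (u is live); live-in = ['a', 'z']
Stmt 6 'd = 4 + 0': DEAD (d not in live set ['u'])
Stmt 7 'b = 3 + t': DEAD (b not in live set ['u'])
Stmt 8 'y = z': DEAD (y not in live set ['u'])
Stmt 9 'return u': KEEP (return); live-in = ['u']
Removed statement numbers: [3, 4, 6, 7, 8]
Surviving IR:
  a = 7
  z = 2
  u = z + a
  return u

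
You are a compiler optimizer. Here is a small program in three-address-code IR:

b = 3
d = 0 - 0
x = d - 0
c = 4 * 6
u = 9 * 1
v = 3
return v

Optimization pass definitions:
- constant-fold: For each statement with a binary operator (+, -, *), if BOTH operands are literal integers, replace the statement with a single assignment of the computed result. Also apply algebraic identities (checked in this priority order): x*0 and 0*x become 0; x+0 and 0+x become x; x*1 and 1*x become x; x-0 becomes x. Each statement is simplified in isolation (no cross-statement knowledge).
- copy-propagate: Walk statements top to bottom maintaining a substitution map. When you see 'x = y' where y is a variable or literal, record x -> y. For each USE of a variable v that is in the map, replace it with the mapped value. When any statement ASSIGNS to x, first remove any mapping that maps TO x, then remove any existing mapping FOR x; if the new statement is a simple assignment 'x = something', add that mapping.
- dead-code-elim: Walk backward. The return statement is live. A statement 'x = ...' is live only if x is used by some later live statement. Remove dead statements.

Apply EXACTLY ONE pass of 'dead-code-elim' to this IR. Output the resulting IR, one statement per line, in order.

Applying dead-code-elim statement-by-statement:
  [7] return v  -> KEEP (return); live=['v']
  [6] v = 3  -> KEEP; live=[]
  [5] u = 9 * 1  -> DEAD (u not live)
  [4] c = 4 * 6  -> DEAD (c not live)
  [3] x = d - 0  -> DEAD (x not live)
  [2] d = 0 - 0  -> DEAD (d not live)
  [1] b = 3  -> DEAD (b not live)
Result (2 stmts):
  v = 3
  return v

Answer: v = 3
return v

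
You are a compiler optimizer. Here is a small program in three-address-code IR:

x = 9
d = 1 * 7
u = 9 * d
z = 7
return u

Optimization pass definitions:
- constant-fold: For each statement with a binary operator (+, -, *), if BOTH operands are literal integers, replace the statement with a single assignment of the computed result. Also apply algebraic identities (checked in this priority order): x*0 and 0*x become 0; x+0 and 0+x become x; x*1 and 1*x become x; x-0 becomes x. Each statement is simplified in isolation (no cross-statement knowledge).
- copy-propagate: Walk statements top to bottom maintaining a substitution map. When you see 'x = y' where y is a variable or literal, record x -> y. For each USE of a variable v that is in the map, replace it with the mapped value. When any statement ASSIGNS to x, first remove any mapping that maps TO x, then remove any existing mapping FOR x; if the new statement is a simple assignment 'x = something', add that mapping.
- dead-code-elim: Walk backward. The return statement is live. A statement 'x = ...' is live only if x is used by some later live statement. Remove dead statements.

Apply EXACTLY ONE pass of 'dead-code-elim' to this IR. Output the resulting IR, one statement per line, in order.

Answer: d = 1 * 7
u = 9 * d
return u

Derivation:
Applying dead-code-elim statement-by-statement:
  [5] return u  -> KEEP (return); live=['u']
  [4] z = 7  -> DEAD (z not live)
  [3] u = 9 * d  -> KEEP; live=['d']
  [2] d = 1 * 7  -> KEEP; live=[]
  [1] x = 9  -> DEAD (x not live)
Result (3 stmts):
  d = 1 * 7
  u = 9 * d
  return u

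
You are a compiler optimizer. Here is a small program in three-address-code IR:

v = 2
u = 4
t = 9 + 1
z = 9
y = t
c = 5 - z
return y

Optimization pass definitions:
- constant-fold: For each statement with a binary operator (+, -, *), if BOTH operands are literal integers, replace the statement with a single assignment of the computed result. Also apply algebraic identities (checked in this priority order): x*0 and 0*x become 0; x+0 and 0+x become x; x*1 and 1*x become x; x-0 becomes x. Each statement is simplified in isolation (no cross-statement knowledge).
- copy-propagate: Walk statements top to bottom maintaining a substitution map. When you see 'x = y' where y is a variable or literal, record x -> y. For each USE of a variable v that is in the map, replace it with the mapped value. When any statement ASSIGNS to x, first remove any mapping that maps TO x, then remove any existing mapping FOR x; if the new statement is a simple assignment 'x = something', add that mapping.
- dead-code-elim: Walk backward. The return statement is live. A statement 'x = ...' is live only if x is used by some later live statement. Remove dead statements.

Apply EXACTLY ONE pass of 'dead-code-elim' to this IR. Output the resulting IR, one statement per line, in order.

Applying dead-code-elim statement-by-statement:
  [7] return y  -> KEEP (return); live=['y']
  [6] c = 5 - z  -> DEAD (c not live)
  [5] y = t  -> KEEP; live=['t']
  [4] z = 9  -> DEAD (z not live)
  [3] t = 9 + 1  -> KEEP; live=[]
  [2] u = 4  -> DEAD (u not live)
  [1] v = 2  -> DEAD (v not live)
Result (3 stmts):
  t = 9 + 1
  y = t
  return y

Answer: t = 9 + 1
y = t
return y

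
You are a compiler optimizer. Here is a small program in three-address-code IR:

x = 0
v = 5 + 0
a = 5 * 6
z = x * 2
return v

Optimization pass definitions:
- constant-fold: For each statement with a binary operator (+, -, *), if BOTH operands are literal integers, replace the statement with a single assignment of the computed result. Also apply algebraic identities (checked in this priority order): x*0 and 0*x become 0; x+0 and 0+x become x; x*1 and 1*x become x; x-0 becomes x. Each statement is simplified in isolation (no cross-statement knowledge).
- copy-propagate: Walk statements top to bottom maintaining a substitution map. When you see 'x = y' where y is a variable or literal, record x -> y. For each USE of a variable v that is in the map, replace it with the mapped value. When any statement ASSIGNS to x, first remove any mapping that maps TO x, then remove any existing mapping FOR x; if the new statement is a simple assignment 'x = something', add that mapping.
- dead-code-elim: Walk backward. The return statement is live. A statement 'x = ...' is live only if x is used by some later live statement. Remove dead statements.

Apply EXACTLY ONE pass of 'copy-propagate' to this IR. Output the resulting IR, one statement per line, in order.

Answer: x = 0
v = 5 + 0
a = 5 * 6
z = 0 * 2
return v

Derivation:
Applying copy-propagate statement-by-statement:
  [1] x = 0  (unchanged)
  [2] v = 5 + 0  (unchanged)
  [3] a = 5 * 6  (unchanged)
  [4] z = x * 2  -> z = 0 * 2
  [5] return v  (unchanged)
Result (5 stmts):
  x = 0
  v = 5 + 0
  a = 5 * 6
  z = 0 * 2
  return v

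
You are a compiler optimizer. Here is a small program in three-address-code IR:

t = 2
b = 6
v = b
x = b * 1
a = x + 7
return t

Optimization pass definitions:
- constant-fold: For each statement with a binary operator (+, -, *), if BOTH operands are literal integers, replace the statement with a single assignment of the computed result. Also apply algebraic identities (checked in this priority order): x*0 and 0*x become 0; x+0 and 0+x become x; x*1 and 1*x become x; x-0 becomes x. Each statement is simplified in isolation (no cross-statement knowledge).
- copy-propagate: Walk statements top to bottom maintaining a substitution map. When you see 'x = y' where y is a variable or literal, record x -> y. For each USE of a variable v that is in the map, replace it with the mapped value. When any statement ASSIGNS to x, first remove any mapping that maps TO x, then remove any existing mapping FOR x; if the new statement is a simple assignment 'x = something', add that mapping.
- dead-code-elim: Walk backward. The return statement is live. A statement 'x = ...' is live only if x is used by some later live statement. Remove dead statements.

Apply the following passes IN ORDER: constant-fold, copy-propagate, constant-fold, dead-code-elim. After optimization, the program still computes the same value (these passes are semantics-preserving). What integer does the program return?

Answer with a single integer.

Answer: 2

Derivation:
Initial IR:
  t = 2
  b = 6
  v = b
  x = b * 1
  a = x + 7
  return t
After constant-fold (6 stmts):
  t = 2
  b = 6
  v = b
  x = b
  a = x + 7
  return t
After copy-propagate (6 stmts):
  t = 2
  b = 6
  v = 6
  x = 6
  a = 6 + 7
  return 2
After constant-fold (6 stmts):
  t = 2
  b = 6
  v = 6
  x = 6
  a = 13
  return 2
After dead-code-elim (1 stmts):
  return 2
Evaluate:
  t = 2  =>  t = 2
  b = 6  =>  b = 6
  v = b  =>  v = 6
  x = b * 1  =>  x = 6
  a = x + 7  =>  a = 13
  return t = 2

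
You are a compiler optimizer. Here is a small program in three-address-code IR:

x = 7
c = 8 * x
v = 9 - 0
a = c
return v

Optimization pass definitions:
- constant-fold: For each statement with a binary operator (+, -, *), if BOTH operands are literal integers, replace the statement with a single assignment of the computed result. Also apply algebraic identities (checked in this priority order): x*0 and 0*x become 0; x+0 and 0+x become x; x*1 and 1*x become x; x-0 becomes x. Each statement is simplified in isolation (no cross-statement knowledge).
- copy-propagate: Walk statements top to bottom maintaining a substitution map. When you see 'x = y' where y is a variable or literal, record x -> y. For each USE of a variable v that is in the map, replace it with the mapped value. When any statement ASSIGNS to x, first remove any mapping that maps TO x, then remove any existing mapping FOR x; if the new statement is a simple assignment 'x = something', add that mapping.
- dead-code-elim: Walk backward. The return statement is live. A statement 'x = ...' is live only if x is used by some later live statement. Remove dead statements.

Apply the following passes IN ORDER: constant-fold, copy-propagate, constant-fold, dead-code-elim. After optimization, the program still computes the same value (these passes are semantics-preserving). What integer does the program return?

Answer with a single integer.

Answer: 9

Derivation:
Initial IR:
  x = 7
  c = 8 * x
  v = 9 - 0
  a = c
  return v
After constant-fold (5 stmts):
  x = 7
  c = 8 * x
  v = 9
  a = c
  return v
After copy-propagate (5 stmts):
  x = 7
  c = 8 * 7
  v = 9
  a = c
  return 9
After constant-fold (5 stmts):
  x = 7
  c = 56
  v = 9
  a = c
  return 9
After dead-code-elim (1 stmts):
  return 9
Evaluate:
  x = 7  =>  x = 7
  c = 8 * x  =>  c = 56
  v = 9 - 0  =>  v = 9
  a = c  =>  a = 56
  return v = 9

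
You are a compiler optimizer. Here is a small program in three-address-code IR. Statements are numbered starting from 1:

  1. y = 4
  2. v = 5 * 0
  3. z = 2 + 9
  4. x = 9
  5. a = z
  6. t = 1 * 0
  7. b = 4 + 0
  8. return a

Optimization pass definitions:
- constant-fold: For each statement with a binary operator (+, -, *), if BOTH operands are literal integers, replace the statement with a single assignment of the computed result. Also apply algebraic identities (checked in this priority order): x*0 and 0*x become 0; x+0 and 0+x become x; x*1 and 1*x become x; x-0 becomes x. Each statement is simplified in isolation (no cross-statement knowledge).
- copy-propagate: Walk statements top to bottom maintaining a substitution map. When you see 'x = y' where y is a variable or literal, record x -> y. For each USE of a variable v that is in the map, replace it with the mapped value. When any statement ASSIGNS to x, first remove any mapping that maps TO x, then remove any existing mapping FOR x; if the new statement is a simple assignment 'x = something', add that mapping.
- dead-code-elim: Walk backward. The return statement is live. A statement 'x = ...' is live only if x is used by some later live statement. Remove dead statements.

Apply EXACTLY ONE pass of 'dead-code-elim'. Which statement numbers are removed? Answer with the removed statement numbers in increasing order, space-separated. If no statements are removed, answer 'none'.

Backward liveness scan:
Stmt 1 'y = 4': DEAD (y not in live set [])
Stmt 2 'v = 5 * 0': DEAD (v not in live set [])
Stmt 3 'z = 2 + 9': KEEP (z is live); live-in = []
Stmt 4 'x = 9': DEAD (x not in live set ['z'])
Stmt 5 'a = z': KEEP (a is live); live-in = ['z']
Stmt 6 't = 1 * 0': DEAD (t not in live set ['a'])
Stmt 7 'b = 4 + 0': DEAD (b not in live set ['a'])
Stmt 8 'return a': KEEP (return); live-in = ['a']
Removed statement numbers: [1, 2, 4, 6, 7]
Surviving IR:
  z = 2 + 9
  a = z
  return a

Answer: 1 2 4 6 7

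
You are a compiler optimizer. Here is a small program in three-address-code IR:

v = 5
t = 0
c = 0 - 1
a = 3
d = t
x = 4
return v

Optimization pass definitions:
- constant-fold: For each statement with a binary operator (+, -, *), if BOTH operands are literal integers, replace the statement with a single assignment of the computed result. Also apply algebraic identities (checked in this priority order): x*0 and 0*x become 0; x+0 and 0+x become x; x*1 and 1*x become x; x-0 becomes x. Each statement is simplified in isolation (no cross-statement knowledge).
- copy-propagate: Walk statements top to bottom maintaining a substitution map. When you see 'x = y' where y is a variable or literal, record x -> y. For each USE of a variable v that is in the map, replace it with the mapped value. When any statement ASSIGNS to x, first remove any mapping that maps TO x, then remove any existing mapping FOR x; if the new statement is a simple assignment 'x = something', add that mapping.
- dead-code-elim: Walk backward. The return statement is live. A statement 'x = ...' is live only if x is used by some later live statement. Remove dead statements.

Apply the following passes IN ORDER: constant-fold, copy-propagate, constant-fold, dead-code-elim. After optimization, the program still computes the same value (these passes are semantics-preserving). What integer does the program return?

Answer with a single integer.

Initial IR:
  v = 5
  t = 0
  c = 0 - 1
  a = 3
  d = t
  x = 4
  return v
After constant-fold (7 stmts):
  v = 5
  t = 0
  c = -1
  a = 3
  d = t
  x = 4
  return v
After copy-propagate (7 stmts):
  v = 5
  t = 0
  c = -1
  a = 3
  d = 0
  x = 4
  return 5
After constant-fold (7 stmts):
  v = 5
  t = 0
  c = -1
  a = 3
  d = 0
  x = 4
  return 5
After dead-code-elim (1 stmts):
  return 5
Evaluate:
  v = 5  =>  v = 5
  t = 0  =>  t = 0
  c = 0 - 1  =>  c = -1
  a = 3  =>  a = 3
  d = t  =>  d = 0
  x = 4  =>  x = 4
  return v = 5

Answer: 5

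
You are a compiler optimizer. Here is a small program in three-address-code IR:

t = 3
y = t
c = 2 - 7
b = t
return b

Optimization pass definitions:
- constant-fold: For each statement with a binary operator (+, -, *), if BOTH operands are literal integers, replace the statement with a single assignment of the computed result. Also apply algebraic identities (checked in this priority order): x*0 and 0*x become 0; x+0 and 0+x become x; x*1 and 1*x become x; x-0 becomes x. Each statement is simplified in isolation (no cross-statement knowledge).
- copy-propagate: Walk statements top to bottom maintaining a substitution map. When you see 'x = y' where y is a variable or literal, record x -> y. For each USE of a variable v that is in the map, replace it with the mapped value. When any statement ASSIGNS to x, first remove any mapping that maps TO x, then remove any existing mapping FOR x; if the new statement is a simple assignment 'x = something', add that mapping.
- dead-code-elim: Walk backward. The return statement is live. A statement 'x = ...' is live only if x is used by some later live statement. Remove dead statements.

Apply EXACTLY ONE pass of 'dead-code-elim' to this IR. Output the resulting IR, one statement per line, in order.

Answer: t = 3
b = t
return b

Derivation:
Applying dead-code-elim statement-by-statement:
  [5] return b  -> KEEP (return); live=['b']
  [4] b = t  -> KEEP; live=['t']
  [3] c = 2 - 7  -> DEAD (c not live)
  [2] y = t  -> DEAD (y not live)
  [1] t = 3  -> KEEP; live=[]
Result (3 stmts):
  t = 3
  b = t
  return b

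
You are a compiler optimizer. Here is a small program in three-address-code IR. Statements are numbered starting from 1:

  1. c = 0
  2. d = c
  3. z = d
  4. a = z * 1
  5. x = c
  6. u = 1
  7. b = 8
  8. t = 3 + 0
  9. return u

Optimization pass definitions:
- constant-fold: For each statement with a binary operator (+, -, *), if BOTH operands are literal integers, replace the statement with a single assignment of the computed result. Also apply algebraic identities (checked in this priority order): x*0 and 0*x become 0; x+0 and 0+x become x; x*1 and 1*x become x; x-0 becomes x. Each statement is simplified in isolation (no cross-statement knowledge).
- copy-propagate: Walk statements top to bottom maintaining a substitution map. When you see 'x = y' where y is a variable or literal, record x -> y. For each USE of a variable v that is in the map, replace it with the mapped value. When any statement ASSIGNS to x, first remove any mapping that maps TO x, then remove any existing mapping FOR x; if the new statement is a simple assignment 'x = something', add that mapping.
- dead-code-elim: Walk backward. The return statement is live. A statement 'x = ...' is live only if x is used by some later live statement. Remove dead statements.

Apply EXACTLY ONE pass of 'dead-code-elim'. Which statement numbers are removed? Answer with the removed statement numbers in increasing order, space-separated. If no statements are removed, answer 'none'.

Answer: 1 2 3 4 5 7 8

Derivation:
Backward liveness scan:
Stmt 1 'c = 0': DEAD (c not in live set [])
Stmt 2 'd = c': DEAD (d not in live set [])
Stmt 3 'z = d': DEAD (z not in live set [])
Stmt 4 'a = z * 1': DEAD (a not in live set [])
Stmt 5 'x = c': DEAD (x not in live set [])
Stmt 6 'u = 1': KEEP (u is live); live-in = []
Stmt 7 'b = 8': DEAD (b not in live set ['u'])
Stmt 8 't = 3 + 0': DEAD (t not in live set ['u'])
Stmt 9 'return u': KEEP (return); live-in = ['u']
Removed statement numbers: [1, 2, 3, 4, 5, 7, 8]
Surviving IR:
  u = 1
  return u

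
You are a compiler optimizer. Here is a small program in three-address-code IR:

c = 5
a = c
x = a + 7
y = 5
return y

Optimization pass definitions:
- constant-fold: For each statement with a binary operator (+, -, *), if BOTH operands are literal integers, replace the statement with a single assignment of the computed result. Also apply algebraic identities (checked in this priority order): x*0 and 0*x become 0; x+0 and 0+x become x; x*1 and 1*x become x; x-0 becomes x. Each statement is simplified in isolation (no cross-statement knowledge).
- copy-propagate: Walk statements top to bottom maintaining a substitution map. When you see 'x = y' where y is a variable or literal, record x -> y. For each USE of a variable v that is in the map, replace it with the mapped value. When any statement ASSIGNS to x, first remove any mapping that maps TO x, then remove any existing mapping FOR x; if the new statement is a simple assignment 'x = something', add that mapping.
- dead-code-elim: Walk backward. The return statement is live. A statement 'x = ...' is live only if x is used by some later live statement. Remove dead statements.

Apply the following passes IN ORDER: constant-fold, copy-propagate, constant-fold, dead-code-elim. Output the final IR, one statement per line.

Answer: return 5

Derivation:
Initial IR:
  c = 5
  a = c
  x = a + 7
  y = 5
  return y
After constant-fold (5 stmts):
  c = 5
  a = c
  x = a + 7
  y = 5
  return y
After copy-propagate (5 stmts):
  c = 5
  a = 5
  x = 5 + 7
  y = 5
  return 5
After constant-fold (5 stmts):
  c = 5
  a = 5
  x = 12
  y = 5
  return 5
After dead-code-elim (1 stmts):
  return 5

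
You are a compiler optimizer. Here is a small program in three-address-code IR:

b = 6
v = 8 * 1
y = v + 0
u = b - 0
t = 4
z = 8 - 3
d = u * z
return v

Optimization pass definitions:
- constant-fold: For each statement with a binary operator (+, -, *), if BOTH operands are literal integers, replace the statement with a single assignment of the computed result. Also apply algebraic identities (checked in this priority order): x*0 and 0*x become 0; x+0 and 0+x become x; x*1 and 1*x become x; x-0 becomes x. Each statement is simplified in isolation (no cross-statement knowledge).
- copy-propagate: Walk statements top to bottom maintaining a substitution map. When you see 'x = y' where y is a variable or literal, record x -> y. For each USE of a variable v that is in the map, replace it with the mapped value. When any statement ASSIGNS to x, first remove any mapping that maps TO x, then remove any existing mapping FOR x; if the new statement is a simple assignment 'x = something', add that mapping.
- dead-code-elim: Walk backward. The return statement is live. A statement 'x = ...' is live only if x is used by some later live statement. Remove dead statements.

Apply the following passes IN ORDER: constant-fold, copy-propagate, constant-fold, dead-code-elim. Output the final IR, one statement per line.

Answer: return 8

Derivation:
Initial IR:
  b = 6
  v = 8 * 1
  y = v + 0
  u = b - 0
  t = 4
  z = 8 - 3
  d = u * z
  return v
After constant-fold (8 stmts):
  b = 6
  v = 8
  y = v
  u = b
  t = 4
  z = 5
  d = u * z
  return v
After copy-propagate (8 stmts):
  b = 6
  v = 8
  y = 8
  u = 6
  t = 4
  z = 5
  d = 6 * 5
  return 8
After constant-fold (8 stmts):
  b = 6
  v = 8
  y = 8
  u = 6
  t = 4
  z = 5
  d = 30
  return 8
After dead-code-elim (1 stmts):
  return 8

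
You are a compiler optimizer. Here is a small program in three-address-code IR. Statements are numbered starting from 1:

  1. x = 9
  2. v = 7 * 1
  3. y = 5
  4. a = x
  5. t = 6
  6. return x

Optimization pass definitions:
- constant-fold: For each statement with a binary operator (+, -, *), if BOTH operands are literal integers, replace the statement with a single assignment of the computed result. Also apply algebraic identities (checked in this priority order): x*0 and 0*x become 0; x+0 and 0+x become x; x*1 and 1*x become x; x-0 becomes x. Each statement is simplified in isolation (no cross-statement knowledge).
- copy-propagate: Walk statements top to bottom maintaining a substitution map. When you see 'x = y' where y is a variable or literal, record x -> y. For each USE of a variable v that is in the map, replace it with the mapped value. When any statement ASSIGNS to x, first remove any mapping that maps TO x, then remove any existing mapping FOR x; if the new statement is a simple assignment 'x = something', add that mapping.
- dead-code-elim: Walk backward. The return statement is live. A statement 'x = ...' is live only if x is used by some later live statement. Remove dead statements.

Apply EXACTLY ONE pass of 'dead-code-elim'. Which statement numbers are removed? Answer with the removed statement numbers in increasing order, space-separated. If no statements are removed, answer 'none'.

Answer: 2 3 4 5

Derivation:
Backward liveness scan:
Stmt 1 'x = 9': KEEP (x is live); live-in = []
Stmt 2 'v = 7 * 1': DEAD (v not in live set ['x'])
Stmt 3 'y = 5': DEAD (y not in live set ['x'])
Stmt 4 'a = x': DEAD (a not in live set ['x'])
Stmt 5 't = 6': DEAD (t not in live set ['x'])
Stmt 6 'return x': KEEP (return); live-in = ['x']
Removed statement numbers: [2, 3, 4, 5]
Surviving IR:
  x = 9
  return x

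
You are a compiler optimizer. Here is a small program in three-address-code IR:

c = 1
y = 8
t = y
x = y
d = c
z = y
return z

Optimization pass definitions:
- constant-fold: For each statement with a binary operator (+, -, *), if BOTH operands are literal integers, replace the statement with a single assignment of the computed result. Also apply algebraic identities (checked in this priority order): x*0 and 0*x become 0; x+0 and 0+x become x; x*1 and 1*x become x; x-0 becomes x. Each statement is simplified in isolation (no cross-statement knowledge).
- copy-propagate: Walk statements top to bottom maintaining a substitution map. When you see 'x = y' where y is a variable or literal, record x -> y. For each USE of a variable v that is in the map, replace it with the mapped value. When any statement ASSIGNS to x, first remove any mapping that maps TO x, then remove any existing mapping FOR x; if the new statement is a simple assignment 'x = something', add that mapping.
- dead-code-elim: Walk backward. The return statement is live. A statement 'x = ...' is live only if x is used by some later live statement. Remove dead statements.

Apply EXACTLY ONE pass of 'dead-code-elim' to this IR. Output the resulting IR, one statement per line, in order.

Answer: y = 8
z = y
return z

Derivation:
Applying dead-code-elim statement-by-statement:
  [7] return z  -> KEEP (return); live=['z']
  [6] z = y  -> KEEP; live=['y']
  [5] d = c  -> DEAD (d not live)
  [4] x = y  -> DEAD (x not live)
  [3] t = y  -> DEAD (t not live)
  [2] y = 8  -> KEEP; live=[]
  [1] c = 1  -> DEAD (c not live)
Result (3 stmts):
  y = 8
  z = y
  return z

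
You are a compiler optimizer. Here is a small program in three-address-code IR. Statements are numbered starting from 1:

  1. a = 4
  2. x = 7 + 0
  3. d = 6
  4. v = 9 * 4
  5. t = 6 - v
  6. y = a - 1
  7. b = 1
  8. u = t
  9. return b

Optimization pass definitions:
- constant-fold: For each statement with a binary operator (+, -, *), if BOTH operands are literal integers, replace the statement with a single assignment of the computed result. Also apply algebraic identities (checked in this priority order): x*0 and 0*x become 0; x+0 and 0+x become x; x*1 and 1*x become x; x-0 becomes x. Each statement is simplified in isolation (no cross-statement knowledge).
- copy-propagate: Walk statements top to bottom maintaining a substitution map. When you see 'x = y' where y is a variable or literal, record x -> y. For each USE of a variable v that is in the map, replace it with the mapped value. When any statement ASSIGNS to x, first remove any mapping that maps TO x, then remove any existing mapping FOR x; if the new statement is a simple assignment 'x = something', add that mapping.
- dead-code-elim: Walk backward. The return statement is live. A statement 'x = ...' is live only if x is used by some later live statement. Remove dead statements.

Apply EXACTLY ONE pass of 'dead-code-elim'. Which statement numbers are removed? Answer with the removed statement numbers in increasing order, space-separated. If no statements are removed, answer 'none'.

Answer: 1 2 3 4 5 6 8

Derivation:
Backward liveness scan:
Stmt 1 'a = 4': DEAD (a not in live set [])
Stmt 2 'x = 7 + 0': DEAD (x not in live set [])
Stmt 3 'd = 6': DEAD (d not in live set [])
Stmt 4 'v = 9 * 4': DEAD (v not in live set [])
Stmt 5 't = 6 - v': DEAD (t not in live set [])
Stmt 6 'y = a - 1': DEAD (y not in live set [])
Stmt 7 'b = 1': KEEP (b is live); live-in = []
Stmt 8 'u = t': DEAD (u not in live set ['b'])
Stmt 9 'return b': KEEP (return); live-in = ['b']
Removed statement numbers: [1, 2, 3, 4, 5, 6, 8]
Surviving IR:
  b = 1
  return b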